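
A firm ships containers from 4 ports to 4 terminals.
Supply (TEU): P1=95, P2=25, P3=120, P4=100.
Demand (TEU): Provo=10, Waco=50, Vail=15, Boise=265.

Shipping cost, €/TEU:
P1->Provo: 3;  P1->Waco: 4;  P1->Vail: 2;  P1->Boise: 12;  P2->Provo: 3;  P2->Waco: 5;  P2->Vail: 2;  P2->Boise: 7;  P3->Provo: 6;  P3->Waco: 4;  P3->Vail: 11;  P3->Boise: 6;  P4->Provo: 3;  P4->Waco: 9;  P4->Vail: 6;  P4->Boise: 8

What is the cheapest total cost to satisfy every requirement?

2195

A cheapest plan:
  P1–Provo: 10 TEU
  P1–Waco: 50 TEU
  P1–Vail: 15 TEU
  P1–Boise: 20 TEU
  P2–Boise: 25 TEU
  P3–Boise: 120 TEU
  P4–Boise: 100 TEU
Total cost = €2195.
(Supply check: P1 ships 95; P2 ships 25; P3 ships 120; P4 ships 100.)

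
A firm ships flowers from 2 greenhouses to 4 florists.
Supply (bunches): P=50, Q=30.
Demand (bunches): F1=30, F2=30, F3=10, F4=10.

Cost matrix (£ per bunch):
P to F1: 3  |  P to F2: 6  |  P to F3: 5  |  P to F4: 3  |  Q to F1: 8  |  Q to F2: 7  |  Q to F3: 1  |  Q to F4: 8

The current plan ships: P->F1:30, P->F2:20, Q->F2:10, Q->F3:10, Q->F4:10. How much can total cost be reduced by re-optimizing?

40

Current plan cost = 30·3 + 20·6 + 10·7 + 10·1 + 10·8 = £370.
Optimal plan:
  P to F1: 30 × £3 = £90
  P to F2: 10 × £6 = £60
  P to F4: 10 × £3 = £30
  Q to F2: 20 × £7 = £140
  Q to F3: 10 × £1 = £10
Optimal cost = £330.
Saving = 370 − 330 = £40.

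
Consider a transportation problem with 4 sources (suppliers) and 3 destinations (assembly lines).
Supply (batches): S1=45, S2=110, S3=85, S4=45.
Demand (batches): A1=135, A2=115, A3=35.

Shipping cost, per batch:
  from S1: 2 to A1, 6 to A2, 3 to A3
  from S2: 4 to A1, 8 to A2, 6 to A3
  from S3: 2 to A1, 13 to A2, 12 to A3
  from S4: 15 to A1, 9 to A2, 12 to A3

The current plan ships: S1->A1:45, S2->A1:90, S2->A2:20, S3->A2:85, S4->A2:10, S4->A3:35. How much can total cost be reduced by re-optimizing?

Current plan cost = 45·2 + 90·4 + 20·8 + 85·13 + 10·9 + 35·12 = 2225.
Optimal plan:
  S1->A2: 10 batches
  S1->A3: 35 batches
  S2->A1: 50 batches
  S2->A2: 60 batches
  S3->A1: 85 batches
  S4->A2: 45 batches
Optimal cost = 1420.
Saving = 2225 − 1420 = 805.

805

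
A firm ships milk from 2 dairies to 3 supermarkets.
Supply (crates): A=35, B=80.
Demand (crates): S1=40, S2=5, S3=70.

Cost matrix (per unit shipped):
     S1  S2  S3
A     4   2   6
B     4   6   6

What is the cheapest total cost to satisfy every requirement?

590

An optimal shipping plan:
  A–S1: 30 × 4 = 120
  A–S2: 5 × 2 = 10
  B–S1: 10 × 4 = 40
  B–S3: 70 × 6 = 420
Total = 120 + 10 + 40 + 420 = 590.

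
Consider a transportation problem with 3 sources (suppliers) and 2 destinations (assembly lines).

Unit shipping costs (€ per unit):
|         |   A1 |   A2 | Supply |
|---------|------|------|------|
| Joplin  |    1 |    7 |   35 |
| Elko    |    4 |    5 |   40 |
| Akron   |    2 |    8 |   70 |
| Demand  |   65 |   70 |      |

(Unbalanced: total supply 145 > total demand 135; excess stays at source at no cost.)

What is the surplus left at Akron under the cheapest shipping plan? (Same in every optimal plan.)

An optimal plan:
  Joplin to A1: 5 × €1 = €5
  Joplin to A2: 30 × €7 = €210
  Elko to A2: 40 × €5 = €200
  Akron to A1: 60 × €2 = €120
Total cost = €535.
Akron ships 60 of its 70, leaving 10.

10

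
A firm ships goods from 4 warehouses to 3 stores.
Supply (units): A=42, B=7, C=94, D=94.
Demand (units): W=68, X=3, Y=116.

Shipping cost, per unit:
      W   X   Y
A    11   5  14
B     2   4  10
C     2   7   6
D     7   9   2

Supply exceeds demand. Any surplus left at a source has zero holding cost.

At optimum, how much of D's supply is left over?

An optimal plan:
  B to X: 3 × 4 = 12
  C to W: 68 × 2 = 136
  C to Y: 22 × 6 = 132
  D to Y: 94 × 2 = 188
Total cost = 468.
D ships 94 of its 94, leaving 0.

0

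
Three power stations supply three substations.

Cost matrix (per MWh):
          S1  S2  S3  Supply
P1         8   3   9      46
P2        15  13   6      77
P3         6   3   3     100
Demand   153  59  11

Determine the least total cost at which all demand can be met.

An optimal shipping plan:
  P1->S2: 46 MWh
  P2->S1: 66 MWh
  P2->S3: 11 MWh
  P3->S1: 87 MWh
  P3->S2: 13 MWh
Total cost = 1755.
(Supply check: P1 ships 46; P2 ships 77; P3 ships 100.)

1755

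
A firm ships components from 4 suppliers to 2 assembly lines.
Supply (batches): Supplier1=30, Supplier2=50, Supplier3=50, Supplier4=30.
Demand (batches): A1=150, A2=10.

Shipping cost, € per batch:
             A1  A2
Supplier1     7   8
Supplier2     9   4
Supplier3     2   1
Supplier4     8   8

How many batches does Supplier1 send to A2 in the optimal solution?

0

The minimum-cost plan:
  Supplier1->A1: 30 batches
  Supplier2->A1: 40 batches
  Supplier2->A2: 10 batches
  Supplier3->A1: 50 batches
  Supplier4->A1: 30 batches
Total cost = €950.
The route Supplier1→A2 is not used.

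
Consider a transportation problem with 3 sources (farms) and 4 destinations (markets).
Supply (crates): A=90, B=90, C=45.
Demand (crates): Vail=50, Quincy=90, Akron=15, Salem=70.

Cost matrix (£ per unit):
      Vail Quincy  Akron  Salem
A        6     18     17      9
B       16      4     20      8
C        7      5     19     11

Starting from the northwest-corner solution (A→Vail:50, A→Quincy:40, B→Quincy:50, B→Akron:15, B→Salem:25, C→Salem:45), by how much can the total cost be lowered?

670

Current plan cost = 50·6 + 40·18 + 50·4 + 15·20 + 25·8 + 45·11 = £2215.
Optimal plan:
  A–Vail: 50 × £6 = £300
  A–Akron: 15 × £17 = £255
  A–Salem: 25 × £9 = £225
  B–Quincy: 45 × £4 = £180
  B–Salem: 45 × £8 = £360
  C–Quincy: 45 × £5 = £225
Optimal cost = £1545.
Saving = 2215 − 1545 = £670.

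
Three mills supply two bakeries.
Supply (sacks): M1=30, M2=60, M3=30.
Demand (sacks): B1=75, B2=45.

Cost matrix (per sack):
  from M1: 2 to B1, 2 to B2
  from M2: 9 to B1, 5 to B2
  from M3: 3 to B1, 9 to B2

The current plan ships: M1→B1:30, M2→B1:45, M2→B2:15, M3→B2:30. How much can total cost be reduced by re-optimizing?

300

Current plan cost = 30·2 + 45·9 + 15·5 + 30·9 = 810.
Optimal plan:
  M1 to B1: 30 × 2 = 60
  M2 to B1: 15 × 9 = 135
  M2 to B2: 45 × 5 = 225
  M3 to B1: 30 × 3 = 90
Optimal cost = 510.
Saving = 810 − 510 = 300.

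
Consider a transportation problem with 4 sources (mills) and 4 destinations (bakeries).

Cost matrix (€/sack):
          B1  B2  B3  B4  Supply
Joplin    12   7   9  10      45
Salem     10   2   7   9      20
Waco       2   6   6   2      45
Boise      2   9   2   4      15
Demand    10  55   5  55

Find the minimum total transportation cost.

505

Optimal allocation:
  Joplin to B2: 35 sacks
  Joplin to B4: 10 sacks
  Salem to B2: 20 sacks
  Waco to B4: 45 sacks
  Boise to B1: 10 sacks
  Boise to B3: 5 sacks
Total cost = €505.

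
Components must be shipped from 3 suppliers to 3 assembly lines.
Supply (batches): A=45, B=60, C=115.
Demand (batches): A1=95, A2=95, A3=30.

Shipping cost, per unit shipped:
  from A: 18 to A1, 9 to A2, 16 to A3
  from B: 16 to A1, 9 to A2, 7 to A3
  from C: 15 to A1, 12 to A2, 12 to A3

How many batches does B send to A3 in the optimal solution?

30

Optimal shipments:
  A to A2: 45 batches
  B to A2: 30 batches
  B to A3: 30 batches
  C to A1: 95 batches
  C to A2: 20 batches
Total cost = 2550.
So B→A3 carries 30 batches.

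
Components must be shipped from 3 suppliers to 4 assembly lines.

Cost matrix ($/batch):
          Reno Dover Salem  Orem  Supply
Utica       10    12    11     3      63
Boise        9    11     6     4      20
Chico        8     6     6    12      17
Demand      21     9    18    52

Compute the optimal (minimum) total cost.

510

An optimal shipping plan:
  Utica–Reno: 11 × $10 = $110
  Utica–Orem: 52 × $3 = $156
  Boise–Reno: 2 × $9 = $18
  Boise–Salem: 18 × $6 = $108
  Chico–Reno: 8 × $8 = $64
  Chico–Dover: 9 × $6 = $54
Total = 110 + 156 + 18 + 108 + 64 + 54 = $510.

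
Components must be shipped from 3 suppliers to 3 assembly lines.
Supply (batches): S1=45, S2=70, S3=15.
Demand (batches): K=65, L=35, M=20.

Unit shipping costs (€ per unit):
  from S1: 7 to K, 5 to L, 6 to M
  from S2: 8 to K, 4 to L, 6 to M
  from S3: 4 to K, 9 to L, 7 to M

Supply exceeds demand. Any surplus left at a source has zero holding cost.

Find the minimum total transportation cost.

An optimal shipping plan:
  S1 to K: 45 × €7 = €315
  S2 to K: 5 × €8 = €40
  S2 to L: 35 × €4 = €140
  S2 to M: 20 × €6 = €120
  S3 to K: 15 × €4 = €60
Total = 315 + 40 + 140 + 120 + 60 = €675.

675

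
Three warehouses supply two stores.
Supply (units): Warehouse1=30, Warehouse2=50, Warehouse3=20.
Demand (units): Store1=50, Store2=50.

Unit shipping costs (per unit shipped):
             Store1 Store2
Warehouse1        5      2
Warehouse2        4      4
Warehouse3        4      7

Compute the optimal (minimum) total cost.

340

An optimal shipping plan:
  Warehouse1–Store2: 30 units
  Warehouse2–Store1: 30 units
  Warehouse2–Store2: 20 units
  Warehouse3–Store1: 20 units
Total cost = 340.
(Supply check: Warehouse1 ships 30; Warehouse2 ships 50; Warehouse3 ships 20.)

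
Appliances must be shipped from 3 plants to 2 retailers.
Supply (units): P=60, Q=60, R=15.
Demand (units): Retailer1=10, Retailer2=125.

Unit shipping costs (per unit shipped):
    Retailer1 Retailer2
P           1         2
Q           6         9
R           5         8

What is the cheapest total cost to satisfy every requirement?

750

Optimal allocation:
  P to Retailer2: 60 × 2 = 120
  Q to Retailer1: 10 × 6 = 60
  Q to Retailer2: 50 × 9 = 450
  R to Retailer2: 15 × 8 = 120
Total = 120 + 60 + 450 + 120 = 750.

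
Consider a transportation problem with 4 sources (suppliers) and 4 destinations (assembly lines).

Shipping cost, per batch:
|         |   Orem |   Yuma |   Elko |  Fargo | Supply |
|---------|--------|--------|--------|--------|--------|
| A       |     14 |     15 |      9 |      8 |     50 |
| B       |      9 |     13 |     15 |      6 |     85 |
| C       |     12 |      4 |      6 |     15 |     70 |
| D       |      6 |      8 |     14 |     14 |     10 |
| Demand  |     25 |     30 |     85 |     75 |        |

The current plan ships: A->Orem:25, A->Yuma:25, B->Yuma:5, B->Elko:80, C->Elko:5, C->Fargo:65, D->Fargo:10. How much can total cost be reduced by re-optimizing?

Current plan cost = 25·14 + 25·15 + 5·13 + 80·15 + 5·6 + 65·15 + 10·14 = 3135.
Optimal plan:
  A→Elko: 45 batches
  A→Fargo: 5 batches
  B→Orem: 15 batches
  B→Fargo: 70 batches
  C→Yuma: 30 batches
  C→Elko: 40 batches
  D→Orem: 10 batches
Optimal cost = 1420.
Saving = 3135 − 1420 = 1715.

1715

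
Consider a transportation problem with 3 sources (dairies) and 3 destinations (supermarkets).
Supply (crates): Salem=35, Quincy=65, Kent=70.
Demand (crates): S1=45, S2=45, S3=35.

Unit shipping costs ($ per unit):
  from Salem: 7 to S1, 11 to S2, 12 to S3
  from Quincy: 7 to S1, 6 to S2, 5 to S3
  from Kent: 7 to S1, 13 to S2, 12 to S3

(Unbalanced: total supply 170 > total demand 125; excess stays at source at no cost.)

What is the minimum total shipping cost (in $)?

A cheapest plan:
  Salem to S2: 15 × $11 = $165
  Quincy to S2: 30 × $6 = $180
  Quincy to S3: 35 × $5 = $175
  Kent to S1: 45 × $7 = $315
Total = 165 + 180 + 175 + 315 = $835.

835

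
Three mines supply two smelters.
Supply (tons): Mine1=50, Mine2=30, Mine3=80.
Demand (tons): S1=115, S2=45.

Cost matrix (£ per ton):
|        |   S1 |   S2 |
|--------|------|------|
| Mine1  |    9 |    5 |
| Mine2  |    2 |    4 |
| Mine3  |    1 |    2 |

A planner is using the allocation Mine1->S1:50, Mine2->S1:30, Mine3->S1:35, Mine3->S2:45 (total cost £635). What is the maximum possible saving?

225

Current plan cost = 50·9 + 30·2 + 35·1 + 45·2 = £635.
Optimal plan:
  Mine1->S1: 5 × £9 = £45
  Mine1->S2: 45 × £5 = £225
  Mine2->S1: 30 × £2 = £60
  Mine3->S1: 80 × £1 = £80
Optimal cost = £410.
Saving = 635 − 410 = £225.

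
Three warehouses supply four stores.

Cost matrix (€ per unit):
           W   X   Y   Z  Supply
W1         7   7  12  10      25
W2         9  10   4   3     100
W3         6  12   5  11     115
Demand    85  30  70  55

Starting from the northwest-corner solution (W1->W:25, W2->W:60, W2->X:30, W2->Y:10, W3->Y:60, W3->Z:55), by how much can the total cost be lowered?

750

Current plan cost = 25·7 + 60·9 + 30·10 + 10·4 + 60·5 + 55·11 = €1960.
Optimal plan:
  W1 to X: 25 units
  W2 to X: 5 units
  W2 to Y: 40 units
  W2 to Z: 55 units
  W3 to W: 85 units
  W3 to Y: 30 units
Optimal cost = €1210.
Saving = 1960 − 1210 = €750.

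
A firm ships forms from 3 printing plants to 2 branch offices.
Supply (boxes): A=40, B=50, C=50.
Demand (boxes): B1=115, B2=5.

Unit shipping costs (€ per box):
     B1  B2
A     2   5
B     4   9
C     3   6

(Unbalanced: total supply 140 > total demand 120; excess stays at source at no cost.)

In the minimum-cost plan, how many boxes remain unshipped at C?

0

An optimal plan:
  A to B1: 35 × €2 = €70
  A to B2: 5 × €5 = €25
  B to B1: 30 × €4 = €120
  C to B1: 50 × €3 = €150
Total cost = €365.
C ships 50 of its 50, leaving 0.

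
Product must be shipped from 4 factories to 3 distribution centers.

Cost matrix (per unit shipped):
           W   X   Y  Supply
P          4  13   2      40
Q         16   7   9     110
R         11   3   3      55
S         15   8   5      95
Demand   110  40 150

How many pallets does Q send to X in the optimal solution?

Solving gives:
  P->W: 40 × 4 = 160
  Q->W: 70 × 16 = 1120
  Q->X: 40 × 7 = 280
  R->Y: 55 × 3 = 165
  S->Y: 95 × 5 = 475
Total cost = 2200.
So Q→X carries 40 pallets.

40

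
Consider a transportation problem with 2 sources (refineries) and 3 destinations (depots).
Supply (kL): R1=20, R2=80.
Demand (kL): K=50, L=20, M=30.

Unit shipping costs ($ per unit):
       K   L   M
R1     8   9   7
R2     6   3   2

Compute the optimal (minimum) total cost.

One minimum-cost allocation:
  R1→K: 20 × $8 = $160
  R2→K: 30 × $6 = $180
  R2→L: 20 × $3 = $60
  R2→M: 30 × $2 = $60
Total = 160 + 180 + 60 + 60 = $460.
(Supply check: R1 ships 20; R2 ships 80.)

460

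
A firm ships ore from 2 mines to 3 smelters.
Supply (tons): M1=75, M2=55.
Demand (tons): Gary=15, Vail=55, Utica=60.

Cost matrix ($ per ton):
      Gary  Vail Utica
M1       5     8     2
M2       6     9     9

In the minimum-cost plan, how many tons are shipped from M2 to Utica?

0

Optimal shipments:
  M1->Gary: 15 × $5 = $75
  M1->Utica: 60 × $2 = $120
  M2->Vail: 55 × $9 = $495
Total cost = $690.
The route M2→Utica is not used.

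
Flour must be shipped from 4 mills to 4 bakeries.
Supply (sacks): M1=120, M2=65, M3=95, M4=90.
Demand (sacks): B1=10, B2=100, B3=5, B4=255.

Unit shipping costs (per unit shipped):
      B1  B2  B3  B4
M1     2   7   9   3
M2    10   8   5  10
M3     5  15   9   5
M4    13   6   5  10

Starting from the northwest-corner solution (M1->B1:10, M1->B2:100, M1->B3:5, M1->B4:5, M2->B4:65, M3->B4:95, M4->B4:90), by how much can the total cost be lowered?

835

Current plan cost = 10·2 + 100·7 + 5·9 + 5·3 + 65·10 + 95·5 + 90·10 = 2805.
Optimal plan:
  M1→B1: 10 × 2 = 20
  M1→B4: 110 × 3 = 330
  M2→B2: 10 × 8 = 80
  M2→B3: 5 × 5 = 25
  M2→B4: 50 × 10 = 500
  M3→B4: 95 × 5 = 475
  M4→B2: 90 × 6 = 540
Optimal cost = 1970.
Saving = 2805 − 1970 = 835.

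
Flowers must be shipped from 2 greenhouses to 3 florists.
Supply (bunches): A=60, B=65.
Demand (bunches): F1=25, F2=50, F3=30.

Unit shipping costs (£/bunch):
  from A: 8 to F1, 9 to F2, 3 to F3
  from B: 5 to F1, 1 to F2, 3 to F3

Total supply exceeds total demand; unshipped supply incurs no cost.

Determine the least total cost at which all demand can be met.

One minimum-cost allocation:
  A->F1: 10 × £8 = £80
  A->F3: 30 × £3 = £90
  B->F1: 15 × £5 = £75
  B->F2: 50 × £1 = £50
Total = 80 + 90 + 75 + 50 = £295.

295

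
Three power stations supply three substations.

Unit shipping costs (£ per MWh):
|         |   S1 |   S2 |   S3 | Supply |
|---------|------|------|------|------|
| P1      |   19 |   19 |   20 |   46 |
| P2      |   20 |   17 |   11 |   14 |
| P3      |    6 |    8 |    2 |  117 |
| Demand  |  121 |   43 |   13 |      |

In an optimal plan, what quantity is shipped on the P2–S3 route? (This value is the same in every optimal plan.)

13

The minimum-cost plan:
  P1->S1: 4 × £19 = £76
  P1->S2: 42 × £19 = £798
  P2->S2: 1 × £17 = £17
  P2->S3: 13 × £11 = £143
  P3->S1: 117 × £6 = £702
Total cost = £1736.
So P2→S3 carries 13 MWh.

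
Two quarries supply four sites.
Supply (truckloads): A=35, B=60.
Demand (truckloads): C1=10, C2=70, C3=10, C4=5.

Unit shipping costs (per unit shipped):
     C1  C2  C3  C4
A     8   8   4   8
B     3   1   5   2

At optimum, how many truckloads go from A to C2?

Optimal shipments:
  A→C1: 10 × 8 = 80
  A→C2: 10 × 8 = 80
  A→C3: 10 × 4 = 40
  A→C4: 5 × 8 = 40
  B→C2: 60 × 1 = 60
Total cost = 300.
So A→C2 carries 10 truckloads.

10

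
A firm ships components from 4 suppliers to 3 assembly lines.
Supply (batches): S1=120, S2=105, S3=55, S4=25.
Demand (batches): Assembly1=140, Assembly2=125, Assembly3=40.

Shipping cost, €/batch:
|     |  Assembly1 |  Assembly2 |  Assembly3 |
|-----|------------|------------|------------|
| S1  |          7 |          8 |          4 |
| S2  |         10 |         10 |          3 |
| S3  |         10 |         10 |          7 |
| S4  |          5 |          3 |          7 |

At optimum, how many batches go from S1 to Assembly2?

The minimum-cost plan:
  S1–Assembly1: 120 batches
  S2–Assembly2: 65 batches
  S2–Assembly3: 40 batches
  S3–Assembly1: 20 batches
  S3–Assembly2: 35 batches
  S4–Assembly2: 25 batches
Total cost = €2235.
The route S1→Assembly2 is not used.

0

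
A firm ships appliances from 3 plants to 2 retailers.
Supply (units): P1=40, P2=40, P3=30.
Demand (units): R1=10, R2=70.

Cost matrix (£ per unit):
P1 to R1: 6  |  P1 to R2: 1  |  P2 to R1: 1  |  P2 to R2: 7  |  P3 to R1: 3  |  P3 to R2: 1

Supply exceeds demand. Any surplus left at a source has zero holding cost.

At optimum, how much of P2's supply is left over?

An optimal plan:
  P1 to R2: 40 × £1 = £40
  P2 to R1: 10 × £1 = £10
  P3 to R2: 30 × £1 = £30
Total cost = £80.
P2 ships 10 of its 40, leaving 30.

30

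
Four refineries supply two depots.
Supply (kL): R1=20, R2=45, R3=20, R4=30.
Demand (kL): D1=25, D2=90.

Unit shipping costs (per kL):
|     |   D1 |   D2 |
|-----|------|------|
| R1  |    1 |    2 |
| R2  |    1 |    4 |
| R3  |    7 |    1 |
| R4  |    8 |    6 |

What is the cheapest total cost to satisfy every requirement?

One minimum-cost allocation:
  R1→D2: 20 × 2 = 40
  R2→D1: 25 × 1 = 25
  R2→D2: 20 × 4 = 80
  R3→D2: 20 × 1 = 20
  R4→D2: 30 × 6 = 180
Total = 40 + 25 + 80 + 20 + 180 = 345.

345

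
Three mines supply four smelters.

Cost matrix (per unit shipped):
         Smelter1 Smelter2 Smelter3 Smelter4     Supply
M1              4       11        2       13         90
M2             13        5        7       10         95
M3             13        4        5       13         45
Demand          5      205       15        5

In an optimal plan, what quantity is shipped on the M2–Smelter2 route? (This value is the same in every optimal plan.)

95

The minimum-cost plan:
  M1–Smelter1: 5 × 4 = 20
  M1–Smelter2: 65 × 11 = 715
  M1–Smelter3: 15 × 2 = 30
  M1–Smelter4: 5 × 13 = 65
  M2–Smelter2: 95 × 5 = 475
  M3–Smelter2: 45 × 4 = 180
Total cost = 1485.
So M2→Smelter2 carries 95 tons.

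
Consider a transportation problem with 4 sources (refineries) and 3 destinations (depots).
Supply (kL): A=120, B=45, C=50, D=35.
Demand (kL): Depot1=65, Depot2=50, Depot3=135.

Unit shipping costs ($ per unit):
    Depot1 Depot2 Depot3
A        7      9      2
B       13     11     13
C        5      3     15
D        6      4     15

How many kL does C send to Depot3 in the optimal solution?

0

Solving gives:
  A–Depot3: 120 × $2 = $240
  B–Depot2: 30 × $11 = $330
  B–Depot3: 15 × $13 = $195
  C–Depot1: 50 × $5 = $250
  D–Depot1: 15 × $6 = $90
  D–Depot2: 20 × $4 = $80
Total cost = $1185.
The route C→Depot3 is not used.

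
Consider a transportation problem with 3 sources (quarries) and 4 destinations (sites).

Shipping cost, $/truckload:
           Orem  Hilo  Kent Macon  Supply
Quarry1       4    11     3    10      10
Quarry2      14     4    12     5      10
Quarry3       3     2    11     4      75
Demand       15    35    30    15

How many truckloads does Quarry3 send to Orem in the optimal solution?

15

The minimum-cost plan:
  Quarry1 to Kent: 10 truckloads
  Quarry2 to Kent: 10 truckloads
  Quarry3 to Orem: 15 truckloads
  Quarry3 to Hilo: 35 truckloads
  Quarry3 to Kent: 10 truckloads
  Quarry3 to Macon: 15 truckloads
Total cost = $435.
So Quarry3→Orem carries 15 truckloads.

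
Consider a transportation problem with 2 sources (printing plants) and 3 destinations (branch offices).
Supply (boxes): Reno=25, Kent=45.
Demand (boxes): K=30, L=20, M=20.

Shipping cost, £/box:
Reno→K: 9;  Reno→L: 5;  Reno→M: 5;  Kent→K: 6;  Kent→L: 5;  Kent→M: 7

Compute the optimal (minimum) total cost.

Optimal allocation:
  Reno–L: 5 boxes
  Reno–M: 20 boxes
  Kent–K: 30 boxes
  Kent–L: 15 boxes
Total cost = £380.
(Supply check: Reno ships 25; Kent ships 45.)

380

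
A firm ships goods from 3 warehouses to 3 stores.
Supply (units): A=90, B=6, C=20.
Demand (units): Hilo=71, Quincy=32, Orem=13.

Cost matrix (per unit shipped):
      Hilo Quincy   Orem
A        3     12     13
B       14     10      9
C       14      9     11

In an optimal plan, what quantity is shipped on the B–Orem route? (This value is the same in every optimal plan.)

The minimum-cost plan:
  A→Hilo: 71 units
  A→Quincy: 12 units
  A→Orem: 7 units
  B→Orem: 6 units
  C→Quincy: 20 units
Total cost = 682.
So B→Orem carries 6 units.

6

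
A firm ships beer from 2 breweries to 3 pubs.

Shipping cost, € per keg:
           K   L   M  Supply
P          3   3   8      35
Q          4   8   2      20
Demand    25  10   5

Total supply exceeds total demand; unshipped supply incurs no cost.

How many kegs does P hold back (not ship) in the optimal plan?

0

Minimum-cost shipments:
  P->K: 25 × €3 = €75
  P->L: 10 × €3 = €30
  Q->M: 5 × €2 = €10
Total cost = €115.
P ships 35 of its 35, leaving 0.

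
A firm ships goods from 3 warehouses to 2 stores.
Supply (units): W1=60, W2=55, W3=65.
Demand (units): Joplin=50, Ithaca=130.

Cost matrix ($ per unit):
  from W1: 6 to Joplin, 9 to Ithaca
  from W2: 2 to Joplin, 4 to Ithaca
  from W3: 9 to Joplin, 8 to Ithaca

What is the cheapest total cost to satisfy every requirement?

One minimum-cost allocation:
  W1→Joplin: 50 × $6 = $300
  W1→Ithaca: 10 × $9 = $90
  W2→Ithaca: 55 × $4 = $220
  W3→Ithaca: 65 × $8 = $520
Total = 300 + 90 + 220 + 520 = $1130.

1130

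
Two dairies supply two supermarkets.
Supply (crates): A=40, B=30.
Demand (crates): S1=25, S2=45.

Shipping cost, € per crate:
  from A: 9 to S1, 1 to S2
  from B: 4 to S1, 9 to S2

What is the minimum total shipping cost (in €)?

One minimum-cost allocation:
  A→S2: 40 × €1 = €40
  B→S1: 25 × €4 = €100
  B→S2: 5 × €9 = €45
Total = 40 + 100 + 45 = €185.
(Supply check: A ships 40; B ships 30.)

185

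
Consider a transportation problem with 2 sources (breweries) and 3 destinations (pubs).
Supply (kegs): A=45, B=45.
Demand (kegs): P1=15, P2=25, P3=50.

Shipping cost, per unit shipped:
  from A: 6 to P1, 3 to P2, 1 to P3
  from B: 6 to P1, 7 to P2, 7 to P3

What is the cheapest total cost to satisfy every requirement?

345

Optimal allocation:
  A to P3: 45 kegs
  B to P1: 15 kegs
  B to P2: 25 kegs
  B to P3: 5 kegs
Total cost = 345.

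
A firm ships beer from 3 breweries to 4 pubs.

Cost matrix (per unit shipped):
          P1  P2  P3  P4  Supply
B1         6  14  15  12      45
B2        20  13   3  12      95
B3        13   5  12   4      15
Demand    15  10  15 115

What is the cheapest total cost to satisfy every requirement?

One minimum-cost allocation:
  B1–P1: 15 kegs
  B1–P4: 30 kegs
  B2–P2: 10 kegs
  B2–P3: 15 kegs
  B2–P4: 70 kegs
  B3–P4: 15 kegs
Total cost = 1525.

1525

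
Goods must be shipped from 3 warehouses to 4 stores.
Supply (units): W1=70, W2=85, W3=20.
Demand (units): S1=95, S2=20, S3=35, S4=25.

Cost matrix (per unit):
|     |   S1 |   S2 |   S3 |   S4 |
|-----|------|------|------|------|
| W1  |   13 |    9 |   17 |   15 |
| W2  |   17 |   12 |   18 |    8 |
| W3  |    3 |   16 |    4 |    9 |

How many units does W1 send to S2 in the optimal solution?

0

The minimum-cost plan:
  W1–S1: 70 × 13 = 910
  W2–S1: 25 × 17 = 425
  W2–S2: 20 × 12 = 240
  W2–S3: 15 × 18 = 270
  W2–S4: 25 × 8 = 200
  W3–S3: 20 × 4 = 80
Total cost = 2125.
The route W1→S2 is not used.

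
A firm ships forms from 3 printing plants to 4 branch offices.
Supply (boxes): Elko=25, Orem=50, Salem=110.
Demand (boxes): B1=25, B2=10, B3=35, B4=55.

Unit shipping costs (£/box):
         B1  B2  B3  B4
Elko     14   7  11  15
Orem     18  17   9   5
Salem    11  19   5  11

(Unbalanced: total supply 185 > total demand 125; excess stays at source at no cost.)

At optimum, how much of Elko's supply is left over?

An optimal plan:
  Elko→B2: 10 boxes
  Orem→B4: 50 boxes
  Salem→B1: 25 boxes
  Salem→B3: 35 boxes
  Salem→B4: 5 boxes
Total cost = £825.
Elko ships 10 of its 25, leaving 15.

15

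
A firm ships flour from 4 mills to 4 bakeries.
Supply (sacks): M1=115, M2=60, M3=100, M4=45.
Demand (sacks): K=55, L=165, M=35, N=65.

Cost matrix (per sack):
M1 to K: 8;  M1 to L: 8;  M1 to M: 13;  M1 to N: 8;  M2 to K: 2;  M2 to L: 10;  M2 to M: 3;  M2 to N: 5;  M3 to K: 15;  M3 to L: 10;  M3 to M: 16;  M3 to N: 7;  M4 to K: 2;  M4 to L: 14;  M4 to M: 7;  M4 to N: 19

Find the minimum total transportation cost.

A cheapest plan:
  M1->L: 115 × 8 = 920
  M2->K: 10 × 2 = 20
  M2->M: 35 × 3 = 105
  M2->N: 15 × 5 = 75
  M3->L: 50 × 10 = 500
  M3->N: 50 × 7 = 350
  M4->K: 45 × 2 = 90
Total = 920 + 20 + 105 + 75 + 500 + 350 + 90 = 2060.
(Supply check: M1 ships 115; M2 ships 60; M3 ships 100; M4 ships 45.)

2060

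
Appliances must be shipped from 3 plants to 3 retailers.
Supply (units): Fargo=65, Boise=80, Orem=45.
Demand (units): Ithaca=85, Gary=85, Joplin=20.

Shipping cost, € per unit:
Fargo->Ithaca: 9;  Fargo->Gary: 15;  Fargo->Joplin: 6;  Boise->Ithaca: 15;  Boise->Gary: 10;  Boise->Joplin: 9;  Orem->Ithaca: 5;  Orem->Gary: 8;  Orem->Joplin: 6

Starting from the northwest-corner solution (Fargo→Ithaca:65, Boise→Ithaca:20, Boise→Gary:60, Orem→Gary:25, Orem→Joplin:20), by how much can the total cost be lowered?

240

Current plan cost = 65·9 + 20·15 + 60·10 + 25·8 + 20·6 = €1805.
Optimal plan:
  Fargo to Ithaca: 45 × €9 = €405
  Fargo to Joplin: 20 × €6 = €120
  Boise to Gary: 80 × €10 = €800
  Orem to Ithaca: 40 × €5 = €200
  Orem to Gary: 5 × €8 = €40
Optimal cost = €1565.
Saving = 1805 − 1565 = €240.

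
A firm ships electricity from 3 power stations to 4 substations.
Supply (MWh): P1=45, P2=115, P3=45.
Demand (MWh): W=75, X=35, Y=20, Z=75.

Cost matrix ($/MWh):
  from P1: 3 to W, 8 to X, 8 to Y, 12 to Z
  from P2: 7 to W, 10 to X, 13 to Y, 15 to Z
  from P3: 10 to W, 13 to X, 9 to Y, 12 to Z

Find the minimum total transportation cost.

A cheapest plan:
  P1 to W: 45 × $3 = $135
  P2 to W: 30 × $7 = $210
  P2 to X: 35 × $10 = $350
  P2 to Z: 50 × $15 = $750
  P3 to Y: 20 × $9 = $180
  P3 to Z: 25 × $12 = $300
Total = 135 + 210 + 350 + 750 + 180 + 300 = $1925.
(Supply check: P1 ships 45; P2 ships 115; P3 ships 45.)

1925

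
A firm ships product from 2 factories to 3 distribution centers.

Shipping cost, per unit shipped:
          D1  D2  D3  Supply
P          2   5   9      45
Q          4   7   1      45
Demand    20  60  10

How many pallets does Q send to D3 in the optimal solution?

10

Optimal shipments:
  P→D1: 20 pallets
  P→D2: 25 pallets
  Q→D2: 35 pallets
  Q→D3: 10 pallets
Total cost = 420.
So Q→D3 carries 10 pallets.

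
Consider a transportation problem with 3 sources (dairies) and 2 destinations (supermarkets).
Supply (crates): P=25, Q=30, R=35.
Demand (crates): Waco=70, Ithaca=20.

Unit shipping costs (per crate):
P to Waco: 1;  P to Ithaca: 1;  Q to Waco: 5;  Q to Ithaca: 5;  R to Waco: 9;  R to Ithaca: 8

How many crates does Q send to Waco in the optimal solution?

30

Optimal shipments:
  P->Waco: 25 × 1 = 25
  Q->Waco: 30 × 5 = 150
  R->Waco: 15 × 9 = 135
  R->Ithaca: 20 × 8 = 160
Total cost = 470.
So Q→Waco carries 30 crates.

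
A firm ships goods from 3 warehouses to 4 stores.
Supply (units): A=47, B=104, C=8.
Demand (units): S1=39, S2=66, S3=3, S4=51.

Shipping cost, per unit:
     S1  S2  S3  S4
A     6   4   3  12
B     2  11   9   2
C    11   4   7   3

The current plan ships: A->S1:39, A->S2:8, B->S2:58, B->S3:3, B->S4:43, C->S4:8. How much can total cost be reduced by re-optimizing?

493

Current plan cost = 39·6 + 8·4 + 58·11 + 3·9 + 43·2 + 8·3 = 1041.
Optimal plan:
  A->S2: 47 × 4 = 188
  B->S1: 39 × 2 = 78
  B->S2: 11 × 11 = 121
  B->S3: 3 × 9 = 27
  B->S4: 51 × 2 = 102
  C->S2: 8 × 4 = 32
Optimal cost = 548.
Saving = 1041 − 548 = 493.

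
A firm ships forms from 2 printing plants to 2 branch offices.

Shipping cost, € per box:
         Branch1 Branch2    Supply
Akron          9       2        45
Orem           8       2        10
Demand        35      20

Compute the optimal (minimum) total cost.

345

A cheapest plan:
  Akron->Branch1: 25 × €9 = €225
  Akron->Branch2: 20 × €2 = €40
  Orem->Branch1: 10 × €8 = €80
Total = 225 + 40 + 80 = €345.
(Supply check: Akron ships 45; Orem ships 10.)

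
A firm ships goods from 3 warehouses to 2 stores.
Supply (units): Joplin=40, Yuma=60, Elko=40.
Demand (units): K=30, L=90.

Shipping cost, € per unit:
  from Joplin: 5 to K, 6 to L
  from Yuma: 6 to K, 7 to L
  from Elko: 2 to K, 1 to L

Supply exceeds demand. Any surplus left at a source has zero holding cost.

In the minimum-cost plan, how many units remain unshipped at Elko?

Minimum-cost shipments:
  Joplin to L: 40 units
  Yuma to K: 30 units
  Yuma to L: 10 units
  Elko to L: 40 units
Total cost = €530.
Elko ships 40 of its 40, leaving 0.

0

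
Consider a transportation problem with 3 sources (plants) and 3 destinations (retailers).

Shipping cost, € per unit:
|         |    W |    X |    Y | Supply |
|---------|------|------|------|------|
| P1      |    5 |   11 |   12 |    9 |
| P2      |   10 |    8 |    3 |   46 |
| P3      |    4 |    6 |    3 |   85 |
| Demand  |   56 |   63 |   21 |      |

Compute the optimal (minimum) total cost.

724

Optimal allocation:
  P1–W: 9 units
  P2–X: 25 units
  P2–Y: 21 units
  P3–W: 47 units
  P3–X: 38 units
Total cost = €724.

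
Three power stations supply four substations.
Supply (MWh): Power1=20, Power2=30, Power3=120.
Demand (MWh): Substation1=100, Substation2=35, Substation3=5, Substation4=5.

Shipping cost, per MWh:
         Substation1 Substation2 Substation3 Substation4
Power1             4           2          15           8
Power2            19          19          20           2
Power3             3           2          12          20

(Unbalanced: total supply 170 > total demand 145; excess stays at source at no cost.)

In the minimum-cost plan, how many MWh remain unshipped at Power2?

25

Minimum-cost shipments:
  Power1->Substation2: 20 × 2 = 40
  Power2->Substation4: 5 × 2 = 10
  Power3->Substation1: 100 × 3 = 300
  Power3->Substation2: 15 × 2 = 30
  Power3->Substation3: 5 × 12 = 60
Total cost = 440.
Power2 ships 5 of its 30, leaving 25.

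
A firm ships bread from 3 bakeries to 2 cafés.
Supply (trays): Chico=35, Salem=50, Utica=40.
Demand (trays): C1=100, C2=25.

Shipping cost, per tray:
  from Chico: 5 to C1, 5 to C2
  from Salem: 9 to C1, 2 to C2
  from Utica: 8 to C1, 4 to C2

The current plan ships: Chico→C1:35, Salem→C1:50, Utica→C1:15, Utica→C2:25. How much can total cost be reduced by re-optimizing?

75

Current plan cost = 35·5 + 50·9 + 15·8 + 25·4 = 845.
Optimal plan:
  Chico->C1: 35 × 5 = 175
  Salem->C1: 25 × 9 = 225
  Salem->C2: 25 × 2 = 50
  Utica->C1: 40 × 8 = 320
Optimal cost = 770.
Saving = 845 − 770 = 75.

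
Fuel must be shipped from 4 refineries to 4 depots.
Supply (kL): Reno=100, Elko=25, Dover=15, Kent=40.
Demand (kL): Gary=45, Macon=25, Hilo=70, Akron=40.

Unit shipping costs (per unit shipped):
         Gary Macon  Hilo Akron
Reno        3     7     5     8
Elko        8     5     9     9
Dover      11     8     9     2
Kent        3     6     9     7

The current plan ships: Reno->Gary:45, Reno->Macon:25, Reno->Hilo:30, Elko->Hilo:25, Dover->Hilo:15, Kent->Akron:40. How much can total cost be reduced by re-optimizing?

Current plan cost = 45·3 + 25·7 + 30·5 + 25·9 + 15·9 + 40·7 = 1100.
Optimal plan:
  Reno–Gary: 30 × 3 = 90
  Reno–Hilo: 70 × 5 = 350
  Elko–Macon: 25 × 5 = 125
  Dover–Akron: 15 × 2 = 30
  Kent–Gary: 15 × 3 = 45
  Kent–Akron: 25 × 7 = 175
Optimal cost = 815.
Saving = 1100 − 815 = 285.

285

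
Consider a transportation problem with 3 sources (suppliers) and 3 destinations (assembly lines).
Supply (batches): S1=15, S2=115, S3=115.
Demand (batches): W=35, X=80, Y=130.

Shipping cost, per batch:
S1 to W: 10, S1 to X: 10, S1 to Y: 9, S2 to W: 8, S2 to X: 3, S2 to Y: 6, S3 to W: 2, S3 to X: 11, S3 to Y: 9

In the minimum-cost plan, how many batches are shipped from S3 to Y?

Optimal shipments:
  S1->Y: 15 batches
  S2->X: 80 batches
  S2->Y: 35 batches
  S3->W: 35 batches
  S3->Y: 80 batches
Total cost = 1375.
So S3→Y carries 80 batches.

80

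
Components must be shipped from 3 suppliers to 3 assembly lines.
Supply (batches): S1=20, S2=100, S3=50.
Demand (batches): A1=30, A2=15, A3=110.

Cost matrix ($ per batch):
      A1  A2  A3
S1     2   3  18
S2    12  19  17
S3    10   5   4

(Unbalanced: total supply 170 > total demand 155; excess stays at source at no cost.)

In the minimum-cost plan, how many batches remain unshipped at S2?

An optimal plan:
  S1→A1: 5 batches
  S1→A2: 15 batches
  S2→A1: 25 batches
  S2→A3: 60 batches
  S3→A3: 50 batches
Total cost = $1575.
S2 ships 85 of its 100, leaving 15.

15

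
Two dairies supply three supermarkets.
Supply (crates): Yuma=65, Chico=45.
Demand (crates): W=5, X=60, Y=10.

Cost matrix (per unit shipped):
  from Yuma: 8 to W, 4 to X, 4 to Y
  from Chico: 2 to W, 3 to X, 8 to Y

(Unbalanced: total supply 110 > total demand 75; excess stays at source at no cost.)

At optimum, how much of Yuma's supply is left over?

Minimum-cost shipments:
  Yuma to X: 20 × 4 = 80
  Yuma to Y: 10 × 4 = 40
  Chico to W: 5 × 2 = 10
  Chico to X: 40 × 3 = 120
Total cost = 250.
Yuma ships 30 of its 65, leaving 35.

35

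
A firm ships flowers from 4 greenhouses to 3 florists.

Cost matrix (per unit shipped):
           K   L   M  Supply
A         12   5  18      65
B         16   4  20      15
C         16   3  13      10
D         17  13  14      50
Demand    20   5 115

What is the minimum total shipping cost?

2100

A cheapest plan:
  A→K: 20 × 12 = 240
  A→M: 45 × 18 = 810
  B→L: 5 × 4 = 20
  B→M: 10 × 20 = 200
  C→M: 10 × 13 = 130
  D→M: 50 × 14 = 700
Total = 240 + 810 + 20 + 200 + 130 + 700 = 2100.
(Supply check: A ships 65; B ships 15; C ships 10; D ships 50.)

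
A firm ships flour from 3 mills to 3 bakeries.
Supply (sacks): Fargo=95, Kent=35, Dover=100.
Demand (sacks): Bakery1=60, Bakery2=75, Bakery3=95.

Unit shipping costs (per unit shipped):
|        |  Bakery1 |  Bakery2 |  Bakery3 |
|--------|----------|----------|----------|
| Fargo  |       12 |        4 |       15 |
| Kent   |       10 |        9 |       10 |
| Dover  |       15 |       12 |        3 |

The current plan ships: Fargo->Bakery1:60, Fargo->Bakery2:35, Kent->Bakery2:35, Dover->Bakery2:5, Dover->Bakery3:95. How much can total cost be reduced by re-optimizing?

Current plan cost = 60·12 + 35·4 + 35·9 + 5·12 + 95·3 = 1520.
Optimal plan:
  Fargo->Bakery1: 20 × 12 = 240
  Fargo->Bakery2: 75 × 4 = 300
  Kent->Bakery1: 35 × 10 = 350
  Dover->Bakery1: 5 × 15 = 75
  Dover->Bakery3: 95 × 3 = 285
Optimal cost = 1250.
Saving = 1520 − 1250 = 270.

270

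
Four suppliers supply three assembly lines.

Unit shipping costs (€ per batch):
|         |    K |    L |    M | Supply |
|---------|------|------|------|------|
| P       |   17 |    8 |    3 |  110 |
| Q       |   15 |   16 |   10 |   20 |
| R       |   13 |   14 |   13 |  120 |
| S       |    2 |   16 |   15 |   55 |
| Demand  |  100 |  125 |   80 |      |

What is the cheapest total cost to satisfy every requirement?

2525

One minimum-cost allocation:
  P–L: 50 × €8 = €400
  P–M: 60 × €3 = €180
  Q–M: 20 × €10 = €200
  R–K: 45 × €13 = €585
  R–L: 75 × €14 = €1050
  S–K: 55 × €2 = €110
Total = 400 + 180 + 200 + 585 + 1050 + 110 = €2525.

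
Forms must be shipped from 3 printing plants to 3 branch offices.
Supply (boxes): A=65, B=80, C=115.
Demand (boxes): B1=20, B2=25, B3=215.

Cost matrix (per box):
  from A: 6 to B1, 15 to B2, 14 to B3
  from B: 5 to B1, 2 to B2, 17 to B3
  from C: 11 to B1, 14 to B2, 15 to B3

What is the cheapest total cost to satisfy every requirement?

A cheapest plan:
  A→B3: 65 × 14 = 910
  B→B1: 20 × 5 = 100
  B→B2: 25 × 2 = 50
  B→B3: 35 × 17 = 595
  C→B3: 115 × 15 = 1725
Total = 910 + 100 + 50 + 595 + 1725 = 3380.

3380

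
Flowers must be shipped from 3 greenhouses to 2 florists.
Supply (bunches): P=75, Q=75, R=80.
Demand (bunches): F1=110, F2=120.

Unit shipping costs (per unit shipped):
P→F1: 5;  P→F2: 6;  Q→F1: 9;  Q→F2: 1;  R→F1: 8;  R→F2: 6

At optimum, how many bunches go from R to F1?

The minimum-cost plan:
  P->F1: 75 bunches
  Q->F2: 75 bunches
  R->F1: 35 bunches
  R->F2: 45 bunches
Total cost = 1000.
So R→F1 carries 35 bunches.

35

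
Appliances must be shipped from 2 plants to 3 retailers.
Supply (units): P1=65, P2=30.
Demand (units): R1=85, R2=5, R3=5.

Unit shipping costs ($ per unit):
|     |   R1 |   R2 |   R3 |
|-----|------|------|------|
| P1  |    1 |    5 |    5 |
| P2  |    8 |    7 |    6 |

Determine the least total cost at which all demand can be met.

290

An optimal shipping plan:
  P1 to R1: 65 units
  P2 to R1: 20 units
  P2 to R2: 5 units
  P2 to R3: 5 units
Total cost = $290.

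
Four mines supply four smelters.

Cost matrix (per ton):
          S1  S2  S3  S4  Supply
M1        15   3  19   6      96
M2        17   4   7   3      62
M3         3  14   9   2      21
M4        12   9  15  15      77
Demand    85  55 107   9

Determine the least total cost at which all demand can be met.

An optimal shipping plan:
  M1->S1: 32 × 15 = 480
  M1->S2: 55 × 3 = 165
  M1->S4: 9 × 6 = 54
  M2->S3: 62 × 7 = 434
  M3->S1: 21 × 3 = 63
  M4->S1: 32 × 12 = 384
  M4->S3: 45 × 15 = 675
Total = 480 + 165 + 54 + 434 + 63 + 384 + 675 = 2255.
(Supply check: M1 ships 96; M2 ships 62; M3 ships 21; M4 ships 77.)

2255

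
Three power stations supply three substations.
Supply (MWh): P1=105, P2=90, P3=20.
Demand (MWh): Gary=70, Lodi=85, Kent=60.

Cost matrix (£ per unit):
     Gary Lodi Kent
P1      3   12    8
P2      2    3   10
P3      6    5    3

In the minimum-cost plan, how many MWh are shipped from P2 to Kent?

0

The minimum-cost plan:
  P1–Gary: 65 × £3 = £195
  P1–Kent: 40 × £8 = £320
  P2–Gary: 5 × £2 = £10
  P2–Lodi: 85 × £3 = £255
  P3–Kent: 20 × £3 = £60
Total cost = £840.
The route P2→Kent is not used.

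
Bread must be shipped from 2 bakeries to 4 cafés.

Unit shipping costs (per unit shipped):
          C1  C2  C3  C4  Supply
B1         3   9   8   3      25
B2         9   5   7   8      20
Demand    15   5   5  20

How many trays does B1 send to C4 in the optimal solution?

The minimum-cost plan:
  B1->C1: 15 trays
  B1->C4: 10 trays
  B2->C2: 5 trays
  B2->C3: 5 trays
  B2->C4: 10 trays
Total cost = 215.
So B1→C4 carries 10 trays.

10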